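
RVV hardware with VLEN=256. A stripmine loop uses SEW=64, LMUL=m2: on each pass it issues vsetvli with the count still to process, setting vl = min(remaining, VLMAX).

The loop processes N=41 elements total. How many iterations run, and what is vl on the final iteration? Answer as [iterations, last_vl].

VLMAX = VLEN×LMUL/SEW = 256×2/64 = 8
41 elements at 8/iter → 6 passes, remainder 1 on the last

[iterations, last_vl] = [6, 1]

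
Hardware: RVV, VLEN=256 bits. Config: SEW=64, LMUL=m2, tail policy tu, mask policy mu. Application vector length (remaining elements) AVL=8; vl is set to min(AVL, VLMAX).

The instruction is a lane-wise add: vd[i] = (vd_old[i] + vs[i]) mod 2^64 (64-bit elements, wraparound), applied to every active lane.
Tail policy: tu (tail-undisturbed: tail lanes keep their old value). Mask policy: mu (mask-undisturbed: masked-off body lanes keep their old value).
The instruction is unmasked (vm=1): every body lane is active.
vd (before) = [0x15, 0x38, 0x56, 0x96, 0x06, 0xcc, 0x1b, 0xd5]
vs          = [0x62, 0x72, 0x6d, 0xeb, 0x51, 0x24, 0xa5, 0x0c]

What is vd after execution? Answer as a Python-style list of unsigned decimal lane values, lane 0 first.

vd = [119, 170, 195, 385, 87, 240, 192, 225]

VLMAX = VLEN×LMUL/SEW = 256×2/64 = 8
AVL=8 ≤ VLMAX=8, so vl = 8
  i=0: add(0x15,0x62) → 119
  i=1: add(0x38,0x72) → 170
  i=2: add(0x56,0x6d) → 195
  i=3: add(0x96,0xeb) → 385
  i=4: add(0x06,0x51) → 87
  i=5: add(0xcc,0x24) → 240
  i=6: add(0x1b,0xa5) → 192
  i=7: add(0xd5,0x0c) → 225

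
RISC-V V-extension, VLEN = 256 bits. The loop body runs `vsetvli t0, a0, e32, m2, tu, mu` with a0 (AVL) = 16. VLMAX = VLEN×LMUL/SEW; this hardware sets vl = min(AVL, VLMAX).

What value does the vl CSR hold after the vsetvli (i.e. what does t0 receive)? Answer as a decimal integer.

vl = 16

VLMAX = (256 × 2) / 32 = 16 lanes
vl ← min(16, 16) = 16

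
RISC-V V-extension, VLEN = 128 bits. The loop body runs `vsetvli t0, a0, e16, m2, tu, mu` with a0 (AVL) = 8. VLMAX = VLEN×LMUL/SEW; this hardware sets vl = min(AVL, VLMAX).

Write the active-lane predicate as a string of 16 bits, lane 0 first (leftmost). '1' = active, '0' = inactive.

lanes per group: 128·2/16 = 16
vl ← min(8, 16) = 8
bits (lane 0 leftmost): 1111111100000000

predicate = 1111111100000000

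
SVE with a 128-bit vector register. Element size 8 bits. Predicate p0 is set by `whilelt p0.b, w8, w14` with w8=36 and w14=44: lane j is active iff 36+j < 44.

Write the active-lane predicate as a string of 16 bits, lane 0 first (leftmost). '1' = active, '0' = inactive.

lane count: 128 div 8 = 16
active while 36+j < 44, i.e. j ∈ [0,8) capped at 16 ⇒ 8
bits (lane 0 leftmost): 1111111100000000

predicate = 1111111100000000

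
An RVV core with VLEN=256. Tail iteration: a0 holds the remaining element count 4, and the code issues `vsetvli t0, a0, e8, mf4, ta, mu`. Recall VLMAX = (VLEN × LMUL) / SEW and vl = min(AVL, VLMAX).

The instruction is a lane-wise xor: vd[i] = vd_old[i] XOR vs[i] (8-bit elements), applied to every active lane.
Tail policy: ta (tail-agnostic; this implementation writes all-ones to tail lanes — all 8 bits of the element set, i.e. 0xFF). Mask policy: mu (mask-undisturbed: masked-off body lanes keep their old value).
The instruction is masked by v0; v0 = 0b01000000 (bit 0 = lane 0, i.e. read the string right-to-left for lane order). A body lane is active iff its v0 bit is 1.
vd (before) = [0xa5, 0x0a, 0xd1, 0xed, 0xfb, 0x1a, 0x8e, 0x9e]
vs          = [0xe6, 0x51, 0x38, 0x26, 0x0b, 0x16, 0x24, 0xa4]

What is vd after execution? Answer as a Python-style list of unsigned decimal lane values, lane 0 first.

vd = [165, 10, 209, 237, 255, 255, 255, 255]

VLMAX = (256 × 1/4) / 8 = 8 lanes
vl = min(AVL, VLMAX) = min(4, 8) = 4
vd[0] mask-off/keep -> 0xa5
vd[1] mask-off/keep -> 0x0a
vd[2] mask-off/keep -> 0xd1
vd[3] mask-off/keep -> 0xed
vd[4] tail/ones -> 0xff
vd[5] tail/ones -> 0xff
vd[6] tail/ones -> 0xff
vd[7] tail/ones -> 0xff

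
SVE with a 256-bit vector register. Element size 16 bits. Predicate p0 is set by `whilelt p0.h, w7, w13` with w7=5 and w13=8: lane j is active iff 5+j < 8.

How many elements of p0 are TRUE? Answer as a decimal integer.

vl = 3

256-bit reg / 16-bit elem → 16 lanes
active while 5+j < 8, i.e. j ∈ [0,3) capped at 16 ⇒ 3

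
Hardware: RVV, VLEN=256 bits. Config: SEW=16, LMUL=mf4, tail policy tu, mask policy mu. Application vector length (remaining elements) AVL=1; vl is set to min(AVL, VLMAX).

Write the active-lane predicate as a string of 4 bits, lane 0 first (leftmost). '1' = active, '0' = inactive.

lanes per group: 256·1/4/16 = 4
vl ← min(1, 4) = 1
bits (lane 0 leftmost): 1000

predicate = 1000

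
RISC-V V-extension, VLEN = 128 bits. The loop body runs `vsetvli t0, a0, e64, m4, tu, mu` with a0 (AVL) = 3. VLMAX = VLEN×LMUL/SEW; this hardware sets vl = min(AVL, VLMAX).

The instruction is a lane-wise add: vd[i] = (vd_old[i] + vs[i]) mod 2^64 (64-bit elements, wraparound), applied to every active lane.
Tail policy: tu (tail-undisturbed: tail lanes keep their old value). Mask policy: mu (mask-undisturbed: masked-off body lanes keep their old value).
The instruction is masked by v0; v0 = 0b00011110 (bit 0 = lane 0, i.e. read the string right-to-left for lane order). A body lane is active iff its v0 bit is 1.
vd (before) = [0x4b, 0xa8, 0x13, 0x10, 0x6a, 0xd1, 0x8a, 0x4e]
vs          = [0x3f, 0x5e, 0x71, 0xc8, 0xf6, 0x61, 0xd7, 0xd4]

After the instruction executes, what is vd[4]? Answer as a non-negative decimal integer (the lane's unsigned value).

vd[4] = 106

VLMAX = (128 × 4) / 64 = 8 lanes
vl ← min(3, 8) = 3
vd[0] mask-off/keep -> 0x4b
vd[1] add(0xa8,0x5e) -> 0x106
vd[2] add(0x13,0x71) -> 0x84
vd[3] tail/keep -> 0x10
vd[4] tail/keep -> 0x6a
vd[5] tail/keep -> 0xd1
vd[6] tail/keep -> 0x8a
vd[7] tail/keep -> 0x4e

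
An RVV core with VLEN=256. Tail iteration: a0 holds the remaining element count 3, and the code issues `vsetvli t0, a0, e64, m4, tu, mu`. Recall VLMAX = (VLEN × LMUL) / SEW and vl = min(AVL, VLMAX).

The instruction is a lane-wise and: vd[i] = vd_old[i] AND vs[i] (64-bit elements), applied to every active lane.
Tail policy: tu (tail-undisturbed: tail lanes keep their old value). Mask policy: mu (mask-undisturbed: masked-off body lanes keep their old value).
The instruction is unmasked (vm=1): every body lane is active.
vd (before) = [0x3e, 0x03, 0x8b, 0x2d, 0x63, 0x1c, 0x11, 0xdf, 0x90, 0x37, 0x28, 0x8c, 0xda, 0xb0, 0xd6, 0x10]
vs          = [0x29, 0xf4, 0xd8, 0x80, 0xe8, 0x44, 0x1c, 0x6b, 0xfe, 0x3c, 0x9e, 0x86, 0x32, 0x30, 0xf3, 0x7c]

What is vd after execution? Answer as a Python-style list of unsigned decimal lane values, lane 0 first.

vd = [40, 0, 136, 45, 99, 28, 17, 223, 144, 55, 40, 140, 218, 176, 214, 16]

VLMAX = (256 × 4) / 64 = 16 lanes
vl = min(AVL, VLMAX) = min(3, 16) = 3
[0] and(0x3e,0x29) = 0x28
[1] and(0x03,0xf4) = 0x00
[2] and(0x8b,0xd8) = 0x88
[3] tail/keep = 0x2d
[4] tail/keep = 0x63
[5] tail/keep = 0x1c
[6] tail/keep = 0x11
[7] tail/keep = 0xdf
[8] tail/keep = 0x90
[9] tail/keep = 0x37
[10] tail/keep = 0x28
[11] tail/keep = 0x8c
[12] tail/keep = 0xda
[13] tail/keep = 0xb0
[14] tail/keep = 0xd6
[15] tail/keep = 0x10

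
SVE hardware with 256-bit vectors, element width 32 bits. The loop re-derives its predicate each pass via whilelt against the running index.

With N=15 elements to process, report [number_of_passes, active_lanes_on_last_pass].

register lanes = 256/32 = 8
15 elements at 8/iter → 2 passes, remainder 7 on the last

[iterations, last_vl] = [2, 7]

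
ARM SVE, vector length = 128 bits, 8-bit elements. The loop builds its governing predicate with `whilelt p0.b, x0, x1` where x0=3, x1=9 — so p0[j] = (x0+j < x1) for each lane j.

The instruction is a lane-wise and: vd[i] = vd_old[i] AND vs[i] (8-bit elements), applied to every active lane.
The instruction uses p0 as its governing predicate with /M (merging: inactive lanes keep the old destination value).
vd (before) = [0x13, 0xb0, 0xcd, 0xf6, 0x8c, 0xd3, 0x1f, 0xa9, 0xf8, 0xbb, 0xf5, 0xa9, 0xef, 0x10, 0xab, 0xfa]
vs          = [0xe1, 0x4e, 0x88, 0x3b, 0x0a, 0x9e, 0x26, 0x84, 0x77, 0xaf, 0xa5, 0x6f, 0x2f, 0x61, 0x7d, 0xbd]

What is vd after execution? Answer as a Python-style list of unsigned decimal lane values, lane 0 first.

vd = [1, 0, 136, 50, 8, 146, 31, 169, 248, 187, 245, 169, 239, 16, 171, 250]

register lanes = 128/8 = 16
active while 3+j < 9, i.e. j ∈ [0,6) capped at 16 ⇒ 6
[0] and(0x13,0xe1) = 0x01
[1] and(0xb0,0x4e) = 0x00
[2] and(0xcd,0x88) = 0x88
[3] and(0xf6,0x3b) = 0x32
[4] and(0x8c,0x0a) = 0x08
[5] and(0xd3,0x9e) = 0x92
[6] tail/keep = 0x1f
[7] tail/keep = 0xa9
[8] tail/keep = 0xf8
[9] tail/keep = 0xbb
[10] tail/keep = 0xf5
[11] tail/keep = 0xa9
[12] tail/keep = 0xef
[13] tail/keep = 0x10
[14] tail/keep = 0xab
[15] tail/keep = 0xfa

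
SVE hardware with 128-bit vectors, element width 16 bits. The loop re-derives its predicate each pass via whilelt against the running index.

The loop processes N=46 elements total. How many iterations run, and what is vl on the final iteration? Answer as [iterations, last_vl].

lane count: 128 div 16 = 8
N=46: ⌈46/8⌉ = 6 iters; last vl = 46 − 5×8 = 6

[iterations, last_vl] = [6, 6]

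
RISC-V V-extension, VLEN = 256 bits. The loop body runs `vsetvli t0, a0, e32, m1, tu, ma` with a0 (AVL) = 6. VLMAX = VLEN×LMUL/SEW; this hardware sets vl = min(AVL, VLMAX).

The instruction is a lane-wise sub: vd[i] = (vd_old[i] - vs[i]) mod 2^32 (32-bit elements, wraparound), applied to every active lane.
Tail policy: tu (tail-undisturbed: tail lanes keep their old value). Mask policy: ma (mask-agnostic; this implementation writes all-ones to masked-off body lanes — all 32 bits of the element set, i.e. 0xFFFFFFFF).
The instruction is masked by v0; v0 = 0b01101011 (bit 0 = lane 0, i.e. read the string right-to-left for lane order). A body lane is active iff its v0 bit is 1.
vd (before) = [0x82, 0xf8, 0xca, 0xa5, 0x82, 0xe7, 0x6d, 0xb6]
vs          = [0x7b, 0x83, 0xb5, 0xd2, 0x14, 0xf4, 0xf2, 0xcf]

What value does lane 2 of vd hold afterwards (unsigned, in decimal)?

vd[2] = 4294967295

lanes per group: 256·1/32 = 8
vl ← min(6, 8) = 6
lane  0: sub(0x82,0x7b) ⇒ 0x07
lane  1: sub(0xf8,0x83) ⇒ 0x75
lane  2: mask-off/ones ⇒ 0xffffffff
lane  3: sub(0xa5,0xd2) ⇒ 0xffffffd3
lane  4: mask-off/ones ⇒ 0xffffffff
lane  5: sub(0xe7,0xf4) ⇒ 0xfffffff3
lane  6: tail/keep ⇒ 0x6d
lane  7: tail/keep ⇒ 0xb6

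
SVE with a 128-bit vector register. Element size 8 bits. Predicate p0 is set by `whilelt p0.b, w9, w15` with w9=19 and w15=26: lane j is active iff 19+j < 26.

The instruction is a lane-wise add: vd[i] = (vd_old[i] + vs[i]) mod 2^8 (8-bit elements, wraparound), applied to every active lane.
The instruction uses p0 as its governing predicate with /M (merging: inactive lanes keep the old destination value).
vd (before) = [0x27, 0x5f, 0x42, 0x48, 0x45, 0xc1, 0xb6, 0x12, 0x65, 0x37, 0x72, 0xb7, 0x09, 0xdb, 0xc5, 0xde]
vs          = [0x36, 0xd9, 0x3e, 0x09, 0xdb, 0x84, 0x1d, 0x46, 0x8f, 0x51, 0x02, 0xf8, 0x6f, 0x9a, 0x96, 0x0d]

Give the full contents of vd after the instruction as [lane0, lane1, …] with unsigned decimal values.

vd = [93, 56, 128, 81, 32, 69, 211, 18, 101, 55, 114, 183, 9, 219, 197, 222]

register lanes = 128/8 = 16
whilelt: lane j active iff 19+j < 26 → j < 7 → 7 active
lane  0: add(0x27,0x36) ⇒ 0x5d
lane  1: add(0x5f,0xd9) ⇒ 0x38
lane  2: add(0x42,0x3e) ⇒ 0x80
lane  3: add(0x48,0x09) ⇒ 0x51
lane  4: add(0x45,0xdb) ⇒ 0x20
lane  5: add(0xc1,0x84) ⇒ 0x45
lane  6: add(0xb6,0x1d) ⇒ 0xd3
lane  7: tail/keep ⇒ 0x12
lane  8: tail/keep ⇒ 0x65
lane  9: tail/keep ⇒ 0x37
lane 10: tail/keep ⇒ 0x72
lane 11: tail/keep ⇒ 0xb7
lane 12: tail/keep ⇒ 0x09
lane 13: tail/keep ⇒ 0xdb
lane 14: tail/keep ⇒ 0xc5
lane 15: tail/keep ⇒ 0xde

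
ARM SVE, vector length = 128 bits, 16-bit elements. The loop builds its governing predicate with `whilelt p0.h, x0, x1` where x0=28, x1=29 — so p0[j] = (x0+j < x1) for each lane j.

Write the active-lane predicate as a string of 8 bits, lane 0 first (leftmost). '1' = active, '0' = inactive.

lane count: 128 div 16 = 8
whilelt: lane j active iff 28+j < 29 → j < 1 → 1 active
bits (lane 0 leftmost): 10000000

predicate = 10000000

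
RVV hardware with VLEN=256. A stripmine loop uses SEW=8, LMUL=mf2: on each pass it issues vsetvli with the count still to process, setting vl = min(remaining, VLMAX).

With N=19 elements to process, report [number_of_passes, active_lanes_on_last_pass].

VLMAX = (256 × 1/2) / 8 = 16 lanes
19 elements at 16/iter → 2 passes, remainder 3 on the last

[iterations, last_vl] = [2, 3]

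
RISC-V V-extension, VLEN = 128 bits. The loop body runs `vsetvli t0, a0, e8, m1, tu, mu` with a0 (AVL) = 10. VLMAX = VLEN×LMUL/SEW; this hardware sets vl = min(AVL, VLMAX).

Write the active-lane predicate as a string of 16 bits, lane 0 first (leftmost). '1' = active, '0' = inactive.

lanes per group: 128·1/8 = 16
AVL=10 ≤ VLMAX=16, so vl = 10
bits (lane 0 leftmost): 1111111111000000

predicate = 1111111111000000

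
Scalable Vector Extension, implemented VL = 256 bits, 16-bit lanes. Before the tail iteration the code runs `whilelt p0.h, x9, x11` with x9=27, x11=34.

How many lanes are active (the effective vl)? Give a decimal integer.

256-bit reg / 16-bit elem → 16 lanes
active while 27+j < 34, i.e. j ∈ [0,7) capped at 16 ⇒ 7

vl = 7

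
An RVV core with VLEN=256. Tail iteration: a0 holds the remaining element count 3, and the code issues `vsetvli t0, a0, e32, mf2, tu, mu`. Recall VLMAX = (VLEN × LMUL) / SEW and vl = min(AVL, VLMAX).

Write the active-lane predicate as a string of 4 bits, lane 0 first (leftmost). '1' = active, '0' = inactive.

predicate = 1110

lanes per group: 256·1/2/32 = 4
AVL=3 ≤ VLMAX=4, so vl = 3
bits (lane 0 leftmost): 1110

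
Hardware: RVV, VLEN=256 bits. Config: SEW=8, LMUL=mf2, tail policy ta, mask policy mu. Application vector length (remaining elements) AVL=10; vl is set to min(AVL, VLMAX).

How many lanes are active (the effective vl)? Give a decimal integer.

VLMAX = VLEN×LMUL/SEW = 256×1/2/8 = 16
AVL=10 ≤ VLMAX=16, so vl = 10

vl = 10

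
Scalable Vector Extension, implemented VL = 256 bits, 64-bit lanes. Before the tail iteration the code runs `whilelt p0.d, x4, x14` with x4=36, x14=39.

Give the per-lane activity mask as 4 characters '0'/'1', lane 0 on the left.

predicate = 1110

256-bit reg / 64-bit elem → 4 lanes
active while 36+j < 39, i.e. j ∈ [0,3) capped at 4 ⇒ 3
bits (lane 0 leftmost): 1110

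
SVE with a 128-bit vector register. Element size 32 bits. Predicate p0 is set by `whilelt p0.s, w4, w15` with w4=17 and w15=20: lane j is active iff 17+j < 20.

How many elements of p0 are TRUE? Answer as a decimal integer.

vl = 3

register lanes = 128/32 = 4
whilelt: lane j active iff 17+j < 20 → j < 3 → 3 active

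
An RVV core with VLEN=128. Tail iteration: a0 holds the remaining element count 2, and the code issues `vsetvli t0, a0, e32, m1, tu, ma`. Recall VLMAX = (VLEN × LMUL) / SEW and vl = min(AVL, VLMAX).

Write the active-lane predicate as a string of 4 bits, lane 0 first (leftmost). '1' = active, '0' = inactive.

VLMAX = (128 × 1) / 32 = 4 lanes
vl ← min(2, 4) = 2
bits (lane 0 leftmost): 1100

predicate = 1100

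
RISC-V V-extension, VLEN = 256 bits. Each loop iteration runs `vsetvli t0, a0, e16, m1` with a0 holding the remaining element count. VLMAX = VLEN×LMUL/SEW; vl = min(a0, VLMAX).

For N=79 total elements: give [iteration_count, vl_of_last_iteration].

lanes per group: 256·1/16 = 16
N=79: ⌈79/16⌉ = 5 iters; last vl = 79 − 4×16 = 15

[iterations, last_vl] = [5, 15]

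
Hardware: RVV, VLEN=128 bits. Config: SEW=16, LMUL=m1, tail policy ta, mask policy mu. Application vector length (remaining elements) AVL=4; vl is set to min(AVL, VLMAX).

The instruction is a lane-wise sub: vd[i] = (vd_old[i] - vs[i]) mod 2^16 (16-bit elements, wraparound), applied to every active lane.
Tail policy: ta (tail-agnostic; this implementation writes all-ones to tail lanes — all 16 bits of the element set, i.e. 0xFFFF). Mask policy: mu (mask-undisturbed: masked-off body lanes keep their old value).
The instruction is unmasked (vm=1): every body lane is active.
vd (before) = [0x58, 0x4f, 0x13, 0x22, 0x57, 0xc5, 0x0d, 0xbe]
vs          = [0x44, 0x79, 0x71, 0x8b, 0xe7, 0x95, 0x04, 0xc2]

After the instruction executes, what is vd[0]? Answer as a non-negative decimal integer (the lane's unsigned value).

VLMAX = (128 × 1) / 16 = 8 lanes
vl = min(AVL, VLMAX) = min(4, 8) = 4
  i=0: sub(0x58,0x44) → 20
  i=1: sub(0x4f,0x79) → 65494
  i=2: sub(0x13,0x71) → 65442
  i=3: sub(0x22,0x8b) → 65431
  i=4: tail/ones → 65535
  i=5: tail/ones → 65535
  i=6: tail/ones → 65535
  i=7: tail/ones → 65535

vd[0] = 20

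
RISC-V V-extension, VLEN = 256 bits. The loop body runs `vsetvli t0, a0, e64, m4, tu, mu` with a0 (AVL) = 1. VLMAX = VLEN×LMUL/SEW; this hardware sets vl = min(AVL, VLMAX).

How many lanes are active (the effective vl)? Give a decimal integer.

VLMAX = VLEN×LMUL/SEW = 256×4/64 = 16
vl ← min(1, 16) = 1

vl = 1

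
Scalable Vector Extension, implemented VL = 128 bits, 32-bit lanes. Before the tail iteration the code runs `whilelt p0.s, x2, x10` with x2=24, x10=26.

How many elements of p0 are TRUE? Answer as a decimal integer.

lane count: 128 div 32 = 4
active while 24+j < 26, i.e. j ∈ [0,2) capped at 4 ⇒ 2

vl = 2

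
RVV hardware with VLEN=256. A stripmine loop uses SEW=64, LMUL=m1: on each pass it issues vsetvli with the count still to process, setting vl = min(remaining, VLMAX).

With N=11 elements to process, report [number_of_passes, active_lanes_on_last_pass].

VLMAX = (256 × 1) / 64 = 4 lanes
11 elements at 4/iter → 3 passes, remainder 3 on the last

[iterations, last_vl] = [3, 3]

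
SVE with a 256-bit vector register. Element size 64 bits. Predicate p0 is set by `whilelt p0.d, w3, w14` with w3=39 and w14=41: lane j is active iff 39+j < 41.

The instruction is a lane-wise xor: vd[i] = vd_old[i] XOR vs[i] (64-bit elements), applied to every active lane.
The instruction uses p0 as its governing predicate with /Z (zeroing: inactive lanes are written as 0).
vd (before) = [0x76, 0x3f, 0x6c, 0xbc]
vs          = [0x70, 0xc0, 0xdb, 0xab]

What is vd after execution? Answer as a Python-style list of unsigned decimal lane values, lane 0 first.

vd = [6, 255, 0, 0]

register lanes = 256/64 = 4
active while 39+j < 41, i.e. j ∈ [0,2) capped at 4 ⇒ 2
lane  0: xor(0x76,0x70) ⇒ 0x06
lane  1: xor(0x3f,0xc0) ⇒ 0xff
lane  2: tail/zero ⇒ 0x00
lane  3: tail/zero ⇒ 0x00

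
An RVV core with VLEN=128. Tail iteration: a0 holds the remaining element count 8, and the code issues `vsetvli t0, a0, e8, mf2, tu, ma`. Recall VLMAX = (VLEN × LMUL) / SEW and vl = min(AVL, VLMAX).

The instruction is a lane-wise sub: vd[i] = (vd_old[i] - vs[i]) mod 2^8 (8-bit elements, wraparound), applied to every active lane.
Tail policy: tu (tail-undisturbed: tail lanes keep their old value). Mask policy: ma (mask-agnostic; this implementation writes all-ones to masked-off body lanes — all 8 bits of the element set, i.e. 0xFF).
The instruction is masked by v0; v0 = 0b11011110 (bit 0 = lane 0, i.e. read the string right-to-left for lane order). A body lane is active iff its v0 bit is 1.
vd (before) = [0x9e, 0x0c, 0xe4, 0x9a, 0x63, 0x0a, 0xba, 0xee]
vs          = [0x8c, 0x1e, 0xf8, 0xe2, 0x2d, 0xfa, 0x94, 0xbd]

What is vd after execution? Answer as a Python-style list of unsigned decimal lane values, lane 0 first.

vd = [255, 238, 236, 184, 54, 255, 38, 49]

VLMAX = (128 × 1/2) / 8 = 8 lanes
vl = min(AVL, VLMAX) = min(8, 8) = 8
vd[0] mask-off/ones -> 0xff
vd[1] sub(0x0c,0x1e) -> 0xee
vd[2] sub(0xe4,0xf8) -> 0xec
vd[3] sub(0x9a,0xe2) -> 0xb8
vd[4] sub(0x63,0x2d) -> 0x36
vd[5] mask-off/ones -> 0xff
vd[6] sub(0xba,0x94) -> 0x26
vd[7] sub(0xee,0xbd) -> 0x31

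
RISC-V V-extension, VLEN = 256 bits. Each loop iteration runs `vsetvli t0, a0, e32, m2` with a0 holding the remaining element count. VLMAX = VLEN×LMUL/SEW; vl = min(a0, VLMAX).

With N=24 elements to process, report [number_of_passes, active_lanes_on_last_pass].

[iterations, last_vl] = [2, 8]

lanes per group: 256·2/32 = 16
N=24: ⌈24/16⌉ = 2 iters; last vl = 24 − 1×16 = 8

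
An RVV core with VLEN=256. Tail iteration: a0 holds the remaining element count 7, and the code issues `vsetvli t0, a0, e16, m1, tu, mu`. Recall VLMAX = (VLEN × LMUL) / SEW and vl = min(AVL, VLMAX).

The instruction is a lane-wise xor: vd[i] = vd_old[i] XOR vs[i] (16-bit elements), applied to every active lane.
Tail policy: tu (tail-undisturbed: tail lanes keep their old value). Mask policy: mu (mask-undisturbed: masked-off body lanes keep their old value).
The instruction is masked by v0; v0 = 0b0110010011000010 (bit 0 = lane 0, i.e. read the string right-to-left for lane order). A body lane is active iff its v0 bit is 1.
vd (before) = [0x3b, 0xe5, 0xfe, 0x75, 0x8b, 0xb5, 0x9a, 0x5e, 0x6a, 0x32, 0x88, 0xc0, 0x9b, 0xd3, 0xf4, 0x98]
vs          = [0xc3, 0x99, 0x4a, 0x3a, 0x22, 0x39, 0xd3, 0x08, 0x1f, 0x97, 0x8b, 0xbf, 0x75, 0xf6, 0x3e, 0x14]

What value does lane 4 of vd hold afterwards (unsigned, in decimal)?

vd[4] = 139

VLMAX = (256 × 1) / 16 = 16 lanes
vl = min(AVL, VLMAX) = min(7, 16) = 7
  i=0: mask-off/keep → 59
  i=1: xor(0xe5,0x99) → 124
  i=2: mask-off/keep → 254
  i=3: mask-off/keep → 117
  i=4: mask-off/keep → 139
  i=5: mask-off/keep → 181
  i=6: xor(0x9a,0xd3) → 73
  i=7: tail/keep → 94
  i=8: tail/keep → 106
  i=9: tail/keep → 50
  i=10: tail/keep → 136
  i=11: tail/keep → 192
  i=12: tail/keep → 155
  i=13: tail/keep → 211
  i=14: tail/keep → 244
  i=15: tail/keep → 152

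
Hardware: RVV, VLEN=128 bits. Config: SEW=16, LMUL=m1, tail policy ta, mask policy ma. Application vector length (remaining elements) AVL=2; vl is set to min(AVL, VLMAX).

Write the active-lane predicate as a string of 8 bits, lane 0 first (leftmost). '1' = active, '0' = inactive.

VLMAX = VLEN×LMUL/SEW = 128×1/16 = 8
vl = min(AVL, VLMAX) = min(2, 8) = 2
bits (lane 0 leftmost): 11000000

predicate = 11000000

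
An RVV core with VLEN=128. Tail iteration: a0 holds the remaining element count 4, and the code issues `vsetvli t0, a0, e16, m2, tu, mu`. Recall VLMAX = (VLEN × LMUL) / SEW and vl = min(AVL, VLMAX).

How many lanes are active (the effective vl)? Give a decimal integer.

VLMAX = VLEN×LMUL/SEW = 128×2/16 = 16
vl ← min(4, 16) = 4

vl = 4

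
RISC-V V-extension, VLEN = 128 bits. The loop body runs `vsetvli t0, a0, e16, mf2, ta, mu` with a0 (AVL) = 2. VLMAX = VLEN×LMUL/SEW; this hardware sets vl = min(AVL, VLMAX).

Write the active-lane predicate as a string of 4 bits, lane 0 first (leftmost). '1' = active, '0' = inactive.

VLMAX = VLEN×LMUL/SEW = 128×1/2/16 = 4
vl = min(AVL, VLMAX) = min(2, 4) = 2
bits (lane 0 leftmost): 1100

predicate = 1100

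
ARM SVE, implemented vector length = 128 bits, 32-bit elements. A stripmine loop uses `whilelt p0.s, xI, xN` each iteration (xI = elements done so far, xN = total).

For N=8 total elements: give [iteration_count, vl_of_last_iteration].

lane count: 128 div 32 = 4
8 elements at 4/iter → 2 passes, remainder 4 on the last

[iterations, last_vl] = [2, 4]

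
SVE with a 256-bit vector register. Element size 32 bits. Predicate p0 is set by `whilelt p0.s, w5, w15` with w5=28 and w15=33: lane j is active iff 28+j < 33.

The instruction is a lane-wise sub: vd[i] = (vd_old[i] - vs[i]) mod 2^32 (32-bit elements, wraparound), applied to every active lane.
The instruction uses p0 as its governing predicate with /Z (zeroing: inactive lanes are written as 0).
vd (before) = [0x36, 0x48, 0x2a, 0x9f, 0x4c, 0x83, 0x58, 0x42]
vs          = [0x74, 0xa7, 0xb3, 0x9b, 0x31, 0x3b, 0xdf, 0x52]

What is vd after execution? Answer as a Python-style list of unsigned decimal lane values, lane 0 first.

vd = [4294967234, 4294967201, 4294967159, 4, 27, 0, 0, 0]

register lanes = 256/32 = 8
whilelt: lane j active iff 28+j < 33 → j < 5 → 5 active
vd[0] sub(0x36,0x74) -> 0xffffffc2
vd[1] sub(0x48,0xa7) -> 0xffffffa1
vd[2] sub(0x2a,0xb3) -> 0xffffff77
vd[3] sub(0x9f,0x9b) -> 0x04
vd[4] sub(0x4c,0x31) -> 0x1b
vd[5] tail/zero -> 0x00
vd[6] tail/zero -> 0x00
vd[7] tail/zero -> 0x00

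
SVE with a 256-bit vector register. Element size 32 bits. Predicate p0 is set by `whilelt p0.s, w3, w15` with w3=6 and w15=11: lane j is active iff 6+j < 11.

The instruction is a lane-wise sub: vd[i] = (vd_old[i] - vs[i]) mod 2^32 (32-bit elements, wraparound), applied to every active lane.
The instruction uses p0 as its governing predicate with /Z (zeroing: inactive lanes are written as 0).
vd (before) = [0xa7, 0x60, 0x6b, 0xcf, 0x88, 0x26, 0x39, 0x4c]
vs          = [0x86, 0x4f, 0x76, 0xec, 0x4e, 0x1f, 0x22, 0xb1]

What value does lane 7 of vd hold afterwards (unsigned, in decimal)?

vd[7] = 0

256-bit reg / 32-bit elem → 8 lanes
whilelt: lane j active iff 6+j < 11 → j < 5 → 5 active
[0] sub(0xa7,0x86) = 0x21
[1] sub(0x60,0x4f) = 0x11
[2] sub(0x6b,0x76) = 0xfffffff5
[3] sub(0xcf,0xec) = 0xffffffe3
[4] sub(0x88,0x4e) = 0x3a
[5] tail/zero = 0x00
[6] tail/zero = 0x00
[7] tail/zero = 0x00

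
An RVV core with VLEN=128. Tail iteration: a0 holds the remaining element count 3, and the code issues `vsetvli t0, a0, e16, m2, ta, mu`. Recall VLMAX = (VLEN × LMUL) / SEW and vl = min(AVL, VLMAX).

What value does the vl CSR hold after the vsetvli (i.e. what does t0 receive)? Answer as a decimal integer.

vl = 3

VLMAX = VLEN×LMUL/SEW = 128×2/16 = 16
vl ← min(3, 16) = 3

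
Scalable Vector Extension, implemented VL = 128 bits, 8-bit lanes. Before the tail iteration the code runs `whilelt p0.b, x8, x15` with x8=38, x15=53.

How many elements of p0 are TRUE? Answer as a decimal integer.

vl = 15

register lanes = 128/8 = 16
active while 38+j < 53, i.e. j ∈ [0,15) capped at 16 ⇒ 15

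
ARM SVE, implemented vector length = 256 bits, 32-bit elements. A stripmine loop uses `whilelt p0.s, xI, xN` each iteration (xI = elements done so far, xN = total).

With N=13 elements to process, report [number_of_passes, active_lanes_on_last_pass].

[iterations, last_vl] = [2, 5]

256-bit reg / 32-bit elem → 8 lanes
iterations = ceil(13/8) = 2; final-pass vl = 5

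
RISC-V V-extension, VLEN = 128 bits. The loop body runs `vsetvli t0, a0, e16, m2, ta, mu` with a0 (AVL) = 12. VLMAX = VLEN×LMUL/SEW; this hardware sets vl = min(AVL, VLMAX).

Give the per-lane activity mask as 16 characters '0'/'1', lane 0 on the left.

predicate = 1111111111110000

lanes per group: 128·2/16 = 16
vl ← min(12, 16) = 12
bits (lane 0 leftmost): 1111111111110000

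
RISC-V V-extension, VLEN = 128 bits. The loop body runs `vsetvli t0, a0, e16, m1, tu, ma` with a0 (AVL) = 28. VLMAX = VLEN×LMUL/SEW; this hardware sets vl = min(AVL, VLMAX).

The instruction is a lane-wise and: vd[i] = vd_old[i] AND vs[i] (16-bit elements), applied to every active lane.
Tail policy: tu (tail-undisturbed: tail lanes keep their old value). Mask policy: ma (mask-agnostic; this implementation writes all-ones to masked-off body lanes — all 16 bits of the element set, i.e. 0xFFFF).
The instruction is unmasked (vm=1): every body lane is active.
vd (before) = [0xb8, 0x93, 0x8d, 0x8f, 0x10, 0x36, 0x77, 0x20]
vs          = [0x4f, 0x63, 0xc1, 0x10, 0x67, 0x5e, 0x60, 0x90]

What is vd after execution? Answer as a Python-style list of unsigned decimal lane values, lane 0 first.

vd = [8, 3, 129, 0, 0, 22, 96, 0]

VLMAX = VLEN×LMUL/SEW = 128×1/16 = 8
vl = min(AVL, VLMAX) = min(28, 8) = 8
lane  0: and(0xb8,0x4f) ⇒ 0x08
lane  1: and(0x93,0x63) ⇒ 0x03
lane  2: and(0x8d,0xc1) ⇒ 0x81
lane  3: and(0x8f,0x10) ⇒ 0x00
lane  4: and(0x10,0x67) ⇒ 0x00
lane  5: and(0x36,0x5e) ⇒ 0x16
lane  6: and(0x77,0x60) ⇒ 0x60
lane  7: and(0x20,0x90) ⇒ 0x00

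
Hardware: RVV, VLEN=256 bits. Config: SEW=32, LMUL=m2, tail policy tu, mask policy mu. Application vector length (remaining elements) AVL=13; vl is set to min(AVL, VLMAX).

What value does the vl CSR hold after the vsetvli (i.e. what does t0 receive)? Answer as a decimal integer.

VLMAX = (256 × 2) / 32 = 16 lanes
AVL=13 ≤ VLMAX=16, so vl = 13

vl = 13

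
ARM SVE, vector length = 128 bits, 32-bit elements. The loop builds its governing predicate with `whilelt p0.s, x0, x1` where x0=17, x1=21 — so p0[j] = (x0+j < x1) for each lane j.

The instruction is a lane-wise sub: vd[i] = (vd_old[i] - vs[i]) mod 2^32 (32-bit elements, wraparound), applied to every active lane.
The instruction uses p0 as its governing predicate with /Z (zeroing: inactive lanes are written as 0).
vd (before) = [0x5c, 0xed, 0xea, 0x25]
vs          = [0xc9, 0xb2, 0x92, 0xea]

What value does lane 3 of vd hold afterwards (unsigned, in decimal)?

vd[3] = 4294967099

lane count: 128 div 32 = 4
active while 17+j < 21, i.e. j ∈ [0,4) capped at 4 ⇒ 4
  i=0: sub(0x5c,0xc9) → 4294967187
  i=1: sub(0xed,0xb2) → 59
  i=2: sub(0xea,0x92) → 88
  i=3: sub(0x25,0xea) → 4294967099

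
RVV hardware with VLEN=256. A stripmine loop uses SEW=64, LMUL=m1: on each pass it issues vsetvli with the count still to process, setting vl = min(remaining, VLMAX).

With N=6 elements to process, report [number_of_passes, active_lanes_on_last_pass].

lanes per group: 256·1/64 = 4
N=6: ⌈6/4⌉ = 2 iters; last vl = 6 − 1×4 = 2

[iterations, last_vl] = [2, 2]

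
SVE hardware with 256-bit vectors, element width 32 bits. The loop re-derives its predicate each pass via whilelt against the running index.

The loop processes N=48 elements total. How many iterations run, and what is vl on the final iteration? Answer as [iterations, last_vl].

[iterations, last_vl] = [6, 8]

register lanes = 256/32 = 8
iterations = ceil(48/8) = 6; final-pass vl = 8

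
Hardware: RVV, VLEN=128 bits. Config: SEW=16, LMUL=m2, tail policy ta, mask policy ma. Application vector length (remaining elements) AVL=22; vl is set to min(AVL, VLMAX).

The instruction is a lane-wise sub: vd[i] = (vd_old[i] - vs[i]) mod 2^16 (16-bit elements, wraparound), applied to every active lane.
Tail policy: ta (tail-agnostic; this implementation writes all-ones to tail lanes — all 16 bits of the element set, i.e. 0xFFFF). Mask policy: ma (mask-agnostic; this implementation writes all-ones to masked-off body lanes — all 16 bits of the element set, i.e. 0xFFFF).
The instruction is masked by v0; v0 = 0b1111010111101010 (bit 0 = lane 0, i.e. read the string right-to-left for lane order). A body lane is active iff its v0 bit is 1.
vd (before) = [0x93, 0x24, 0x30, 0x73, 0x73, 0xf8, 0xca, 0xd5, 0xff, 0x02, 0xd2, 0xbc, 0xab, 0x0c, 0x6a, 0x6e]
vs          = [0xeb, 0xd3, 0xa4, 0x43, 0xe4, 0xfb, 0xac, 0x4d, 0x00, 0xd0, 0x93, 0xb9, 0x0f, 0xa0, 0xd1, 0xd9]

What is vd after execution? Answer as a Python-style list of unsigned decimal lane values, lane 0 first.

vd = [65535, 65361, 65535, 48, 65535, 65533, 30, 136, 255, 65535, 63, 65535, 156, 65388, 65433, 65429]

VLMAX = (128 × 2) / 16 = 16 lanes
AVL=22 > VLMAX=16, so vl = 16
lane  0: mask-off/ones ⇒ 0xffff
lane  1: sub(0x24,0xd3) ⇒ 0xff51
lane  2: mask-off/ones ⇒ 0xffff
lane  3: sub(0x73,0x43) ⇒ 0x30
lane  4: mask-off/ones ⇒ 0xffff
lane  5: sub(0xf8,0xfb) ⇒ 0xfffd
lane  6: sub(0xca,0xac) ⇒ 0x1e
lane  7: sub(0xd5,0x4d) ⇒ 0x88
lane  8: sub(0xff,0x00) ⇒ 0xff
lane  9: mask-off/ones ⇒ 0xffff
lane 10: sub(0xd2,0x93) ⇒ 0x3f
lane 11: mask-off/ones ⇒ 0xffff
lane 12: sub(0xab,0x0f) ⇒ 0x9c
lane 13: sub(0x0c,0xa0) ⇒ 0xff6c
lane 14: sub(0x6a,0xd1) ⇒ 0xff99
lane 15: sub(0x6e,0xd9) ⇒ 0xff95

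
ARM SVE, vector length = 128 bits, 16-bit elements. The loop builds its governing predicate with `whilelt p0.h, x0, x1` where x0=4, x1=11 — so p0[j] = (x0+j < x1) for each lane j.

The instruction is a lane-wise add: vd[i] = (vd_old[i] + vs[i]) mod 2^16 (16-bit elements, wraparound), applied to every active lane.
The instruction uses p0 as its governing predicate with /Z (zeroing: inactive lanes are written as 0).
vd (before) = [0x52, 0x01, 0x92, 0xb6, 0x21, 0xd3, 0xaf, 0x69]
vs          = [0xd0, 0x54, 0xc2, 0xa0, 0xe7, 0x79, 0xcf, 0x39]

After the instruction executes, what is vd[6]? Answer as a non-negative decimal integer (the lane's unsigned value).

128-bit reg / 16-bit elem → 8 lanes
p0[j] = (4+j < 11); true for j=0..6 → 7 lanes set
vd[0] add(0x52,0xd0) -> 0x122
vd[1] add(0x01,0x54) -> 0x55
vd[2] add(0x92,0xc2) -> 0x154
vd[3] add(0xb6,0xa0) -> 0x156
vd[4] add(0x21,0xe7) -> 0x108
vd[5] add(0xd3,0x79) -> 0x14c
vd[6] add(0xaf,0xcf) -> 0x17e
vd[7] tail/zero -> 0x00

vd[6] = 382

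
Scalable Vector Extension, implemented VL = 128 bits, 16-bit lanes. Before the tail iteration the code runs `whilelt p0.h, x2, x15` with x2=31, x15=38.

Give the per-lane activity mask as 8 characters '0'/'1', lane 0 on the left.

128-bit reg / 16-bit elem → 8 lanes
active while 31+j < 38, i.e. j ∈ [0,7) capped at 8 ⇒ 7
bits (lane 0 leftmost): 11111110

predicate = 11111110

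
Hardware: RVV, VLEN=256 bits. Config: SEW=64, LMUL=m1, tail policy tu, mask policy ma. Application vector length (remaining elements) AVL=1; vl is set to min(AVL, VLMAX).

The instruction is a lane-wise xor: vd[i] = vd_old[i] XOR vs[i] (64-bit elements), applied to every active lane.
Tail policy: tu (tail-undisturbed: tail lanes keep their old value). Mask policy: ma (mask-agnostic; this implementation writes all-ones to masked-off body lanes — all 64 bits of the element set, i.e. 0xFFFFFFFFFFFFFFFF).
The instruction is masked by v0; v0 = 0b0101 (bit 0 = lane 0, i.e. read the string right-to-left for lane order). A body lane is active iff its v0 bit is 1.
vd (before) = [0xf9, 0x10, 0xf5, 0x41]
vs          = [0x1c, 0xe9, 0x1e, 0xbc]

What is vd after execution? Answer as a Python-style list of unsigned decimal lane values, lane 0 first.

vd = [229, 16, 245, 65]

lanes per group: 256·1/64 = 4
vl = min(AVL, VLMAX) = min(1, 4) = 1
  i=0: xor(0xf9,0x1c) → 229
  i=1: tail/keep → 16
  i=2: tail/keep → 245
  i=3: tail/keep → 65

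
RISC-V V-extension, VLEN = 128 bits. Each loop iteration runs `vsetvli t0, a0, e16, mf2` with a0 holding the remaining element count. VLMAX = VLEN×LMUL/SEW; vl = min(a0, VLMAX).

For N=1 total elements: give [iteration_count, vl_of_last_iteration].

VLMAX = (128 × 1/2) / 16 = 4 lanes
N=1: ⌈1/4⌉ = 1 iters; last vl = 1 − 0×4 = 1

[iterations, last_vl] = [1, 1]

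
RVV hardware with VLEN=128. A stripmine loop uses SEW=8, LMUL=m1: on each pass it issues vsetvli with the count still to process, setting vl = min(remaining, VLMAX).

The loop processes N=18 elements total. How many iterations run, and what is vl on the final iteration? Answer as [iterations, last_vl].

[iterations, last_vl] = [2, 2]

lanes per group: 128·1/8 = 16
iterations = ceil(18/16) = 2; final-pass vl = 2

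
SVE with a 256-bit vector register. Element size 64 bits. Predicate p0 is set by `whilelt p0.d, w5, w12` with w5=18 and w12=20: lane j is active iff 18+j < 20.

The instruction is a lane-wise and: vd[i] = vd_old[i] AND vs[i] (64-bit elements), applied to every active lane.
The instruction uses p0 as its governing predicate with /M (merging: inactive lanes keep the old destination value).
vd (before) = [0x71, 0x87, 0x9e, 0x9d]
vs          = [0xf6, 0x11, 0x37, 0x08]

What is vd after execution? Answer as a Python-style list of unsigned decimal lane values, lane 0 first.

vd = [112, 1, 158, 157]

register lanes = 256/64 = 4
active while 18+j < 20, i.e. j ∈ [0,2) capped at 4 ⇒ 2
lane  0: and(0x71,0xf6) ⇒ 0x70
lane  1: and(0x87,0x11) ⇒ 0x01
lane  2: tail/keep ⇒ 0x9e
lane  3: tail/keep ⇒ 0x9d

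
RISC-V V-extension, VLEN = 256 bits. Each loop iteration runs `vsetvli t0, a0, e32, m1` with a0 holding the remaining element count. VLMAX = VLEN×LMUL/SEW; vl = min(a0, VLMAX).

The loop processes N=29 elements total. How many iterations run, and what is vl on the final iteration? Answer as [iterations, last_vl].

VLMAX = VLEN×LMUL/SEW = 256×1/32 = 8
iterations = ceil(29/8) = 4; final-pass vl = 5

[iterations, last_vl] = [4, 5]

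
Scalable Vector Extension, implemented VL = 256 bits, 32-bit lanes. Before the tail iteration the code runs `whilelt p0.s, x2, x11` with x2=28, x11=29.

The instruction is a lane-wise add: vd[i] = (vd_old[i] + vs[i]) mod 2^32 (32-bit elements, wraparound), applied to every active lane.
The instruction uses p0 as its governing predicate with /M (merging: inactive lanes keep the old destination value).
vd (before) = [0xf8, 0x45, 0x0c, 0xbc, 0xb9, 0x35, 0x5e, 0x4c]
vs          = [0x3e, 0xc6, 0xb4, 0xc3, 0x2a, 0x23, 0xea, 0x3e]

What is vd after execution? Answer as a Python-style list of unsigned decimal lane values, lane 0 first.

256-bit reg / 32-bit elem → 8 lanes
whilelt: lane j active iff 28+j < 29 → j < 1 → 1 active
[0] add(0xf8,0x3e) = 0x136
[1] tail/keep = 0x45
[2] tail/keep = 0x0c
[3] tail/keep = 0xbc
[4] tail/keep = 0xb9
[5] tail/keep = 0x35
[6] tail/keep = 0x5e
[7] tail/keep = 0x4c

vd = [310, 69, 12, 188, 185, 53, 94, 76]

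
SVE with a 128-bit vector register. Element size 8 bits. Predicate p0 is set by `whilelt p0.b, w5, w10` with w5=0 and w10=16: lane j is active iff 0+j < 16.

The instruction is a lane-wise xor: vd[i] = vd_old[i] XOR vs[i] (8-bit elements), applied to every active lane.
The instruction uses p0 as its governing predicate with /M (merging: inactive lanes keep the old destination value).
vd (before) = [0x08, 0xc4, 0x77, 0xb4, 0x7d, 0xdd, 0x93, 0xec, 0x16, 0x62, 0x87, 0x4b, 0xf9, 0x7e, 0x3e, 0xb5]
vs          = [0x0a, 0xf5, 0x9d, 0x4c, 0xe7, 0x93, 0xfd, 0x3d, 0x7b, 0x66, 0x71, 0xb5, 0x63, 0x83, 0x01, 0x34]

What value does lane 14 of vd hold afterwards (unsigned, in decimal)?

lane count: 128 div 8 = 16
p0[j] = (0+j < 16); true for j=0..15 → 16 lanes set
vd[0] xor(0x08,0x0a) -> 0x02
vd[1] xor(0xc4,0xf5) -> 0x31
vd[2] xor(0x77,0x9d) -> 0xea
vd[3] xor(0xb4,0x4c) -> 0xf8
vd[4] xor(0x7d,0xe7) -> 0x9a
vd[5] xor(0xdd,0x93) -> 0x4e
vd[6] xor(0x93,0xfd) -> 0x6e
vd[7] xor(0xec,0x3d) -> 0xd1
vd[8] xor(0x16,0x7b) -> 0x6d
vd[9] xor(0x62,0x66) -> 0x04
vd[10] xor(0x87,0x71) -> 0xf6
vd[11] xor(0x4b,0xb5) -> 0xfe
vd[12] xor(0xf9,0x63) -> 0x9a
vd[13] xor(0x7e,0x83) -> 0xfd
vd[14] xor(0x3e,0x01) -> 0x3f
vd[15] xor(0xb5,0x34) -> 0x81

vd[14] = 63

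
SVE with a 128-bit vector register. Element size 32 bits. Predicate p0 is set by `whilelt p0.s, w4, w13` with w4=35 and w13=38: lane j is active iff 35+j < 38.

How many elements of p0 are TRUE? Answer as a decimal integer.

vl = 3

register lanes = 128/32 = 4
whilelt: lane j active iff 35+j < 38 → j < 3 → 3 active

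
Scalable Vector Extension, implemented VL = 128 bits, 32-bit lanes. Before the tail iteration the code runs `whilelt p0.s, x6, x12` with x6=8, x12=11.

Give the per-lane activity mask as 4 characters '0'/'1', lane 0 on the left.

predicate = 1110

lane count: 128 div 32 = 4
p0[j] = (8+j < 11); true for j=0..2 → 3 lanes set
bits (lane 0 leftmost): 1110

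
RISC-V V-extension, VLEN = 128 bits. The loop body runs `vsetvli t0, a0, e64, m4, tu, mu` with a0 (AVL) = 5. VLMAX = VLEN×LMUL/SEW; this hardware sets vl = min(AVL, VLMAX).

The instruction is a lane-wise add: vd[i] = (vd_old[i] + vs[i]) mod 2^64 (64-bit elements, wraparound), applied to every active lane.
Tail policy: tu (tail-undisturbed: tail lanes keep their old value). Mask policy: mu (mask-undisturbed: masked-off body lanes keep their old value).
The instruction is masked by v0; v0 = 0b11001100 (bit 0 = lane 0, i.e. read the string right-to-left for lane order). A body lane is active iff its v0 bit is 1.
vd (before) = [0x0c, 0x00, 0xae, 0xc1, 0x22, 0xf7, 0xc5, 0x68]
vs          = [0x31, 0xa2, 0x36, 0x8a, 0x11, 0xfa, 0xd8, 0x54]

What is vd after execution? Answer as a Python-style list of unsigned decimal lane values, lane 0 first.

VLMAX = (128 × 4) / 64 = 8 lanes
vl ← min(5, 8) = 5
vd[0] mask-off/keep -> 0x0c
vd[1] mask-off/keep -> 0x00
vd[2] add(0xae,0x36) -> 0xe4
vd[3] add(0xc1,0x8a) -> 0x14b
vd[4] mask-off/keep -> 0x22
vd[5] tail/keep -> 0xf7
vd[6] tail/keep -> 0xc5
vd[7] tail/keep -> 0x68

vd = [12, 0, 228, 331, 34, 247, 197, 104]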